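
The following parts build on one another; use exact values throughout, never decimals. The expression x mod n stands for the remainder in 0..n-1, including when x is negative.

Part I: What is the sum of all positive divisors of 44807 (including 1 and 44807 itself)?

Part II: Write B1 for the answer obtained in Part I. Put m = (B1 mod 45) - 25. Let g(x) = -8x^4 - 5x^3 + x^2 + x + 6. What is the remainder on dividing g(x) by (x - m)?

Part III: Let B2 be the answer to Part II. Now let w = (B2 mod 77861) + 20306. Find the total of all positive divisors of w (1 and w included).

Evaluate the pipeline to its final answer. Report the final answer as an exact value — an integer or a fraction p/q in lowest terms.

96458

Part I: 44807 = 7 * 37 * 173; sigma = (1 + 7) * (1 + 37) * (1 + 173) = 8 * 38 * 174 = 52896; answer 52896
Part II: B1 = 52896; m = -4; remainder = value at the root: -8*(-4)^4 - 5*(-4)^3 + 1*(-4)^2 + 1*(-4)^1 + 6 = (-2048) + (320) + (16) + (-4) + (6) = -1710; answer -1710
Part III: B2 = -1710; w = 96457; 96457 is prime, so its only divisors are 1 and 96457; sigma = 1 + 96457 = 96458; answer 96458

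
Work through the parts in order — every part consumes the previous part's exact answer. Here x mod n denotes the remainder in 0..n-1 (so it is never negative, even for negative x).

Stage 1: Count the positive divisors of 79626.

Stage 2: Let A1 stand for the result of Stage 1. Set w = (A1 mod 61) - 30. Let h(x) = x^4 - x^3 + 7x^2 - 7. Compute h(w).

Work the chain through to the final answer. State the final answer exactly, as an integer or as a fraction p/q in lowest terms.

42525

Stage 1: 79626 = 2 * 3 * 23 * 577; number of divisors = (1+1) * (1+1) * (1+1) * (1+1) = 16; answer 16
Stage 2: A1 = 16; w = -14; 1*(-14)^4 - 1*(-14)^3 + 7*(-14)^2 - 7 = (38416) + (2744) + (1372) + (-7) = 42525; answer 42525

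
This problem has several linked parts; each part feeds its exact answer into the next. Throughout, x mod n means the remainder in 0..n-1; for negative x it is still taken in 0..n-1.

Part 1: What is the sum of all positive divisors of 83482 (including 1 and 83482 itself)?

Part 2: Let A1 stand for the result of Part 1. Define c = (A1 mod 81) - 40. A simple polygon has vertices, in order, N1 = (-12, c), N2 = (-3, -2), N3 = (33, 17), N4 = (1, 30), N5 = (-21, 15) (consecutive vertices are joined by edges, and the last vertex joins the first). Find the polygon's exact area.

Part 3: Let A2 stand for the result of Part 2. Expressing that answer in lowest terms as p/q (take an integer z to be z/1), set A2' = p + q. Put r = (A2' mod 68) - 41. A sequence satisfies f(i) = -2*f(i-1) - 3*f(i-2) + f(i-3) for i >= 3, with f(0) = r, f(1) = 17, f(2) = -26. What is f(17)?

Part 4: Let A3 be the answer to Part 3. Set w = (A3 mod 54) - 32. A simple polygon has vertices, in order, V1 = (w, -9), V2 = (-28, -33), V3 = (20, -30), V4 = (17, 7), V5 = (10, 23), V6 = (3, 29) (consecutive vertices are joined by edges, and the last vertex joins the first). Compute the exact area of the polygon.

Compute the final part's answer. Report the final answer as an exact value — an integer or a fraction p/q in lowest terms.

Part 1: 83482 = 2 * 7 * 67 * 89; sigma = (1 + 2) * (1 + 7) * (1 + 67) * (1 + 89) = 3 * 8 * 68 * 90 = 146880; answer 146880
Part 2: A1 = 146880; c = -13; cross terms: (-12*-2 - -3*-13)=-15, (-3*17 - 33*-2)=15, (33*30 - 1*17)=973, (1*15 - -21*30)=645, (-21*-13 - -12*15)=453; twice the area = |2071| = 2071; area = 2071/2; answer 2071/2
Part 3: A2 = 2071/2; threaded value p + q = 2073; r = -8; f(3) = -2*(-26) - 3*(17) + 1*(-8) = -7; iterating: f(3)=-7, f(4)=109, f(5)=-223, f(6)=112, f(7)=554, f(8)=-1667, f(9)=1784, f(10)=1987, f(11)=-10993, f(12)=17809, f(13)=-652, f(14)=-63116, f(15)=145997, f(16)=-103298, f(17)=-294511; answer -294511
Part 4: A3 = -294511; w = -27; cross terms: (-27*-33 - -28*-9)=639, (-28*-30 - 20*-33)=1500, (20*7 - 17*-30)=650, (17*23 - 10*7)=321, (10*29 - 3*23)=221, (3*-9 - -27*29)=756; twice the area = |4087| = 4087; area = 4087/2; answer 4087/2

4087/2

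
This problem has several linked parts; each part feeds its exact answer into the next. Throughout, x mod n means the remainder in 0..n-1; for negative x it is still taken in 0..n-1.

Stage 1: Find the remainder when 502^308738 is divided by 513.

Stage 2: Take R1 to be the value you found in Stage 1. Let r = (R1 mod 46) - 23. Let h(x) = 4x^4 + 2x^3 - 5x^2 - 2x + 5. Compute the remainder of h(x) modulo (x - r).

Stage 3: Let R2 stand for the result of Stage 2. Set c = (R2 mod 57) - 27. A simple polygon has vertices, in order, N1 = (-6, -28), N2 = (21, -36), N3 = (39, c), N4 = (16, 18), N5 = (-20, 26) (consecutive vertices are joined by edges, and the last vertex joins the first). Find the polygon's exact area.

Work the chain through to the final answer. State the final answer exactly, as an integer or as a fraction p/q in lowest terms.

4337/2

Stage 1: squarings mod 513: 502^1=502, 502^2=121, 502^4=277, 502^8=292, 502^16=106, 502^32=463, 502^64=448, 502^128=121, 502^256=277, 502^512=292, 502^1024=106, 502^2048=463, 502^4096=448, 502^8192=121, 502^16384=277, 502^32768=292, 502^65536=106, 502^131072=463, 502^262144=448; 502^308738 = 502^2 * 502^512 * 502^1024 * 502^4096 * 502^8192 * 502^32768 * 502^262144 = 121 (mod 513); answer 121
Stage 2: R1 = 121; r = 6; remainder = value at the root: 4*(6)^4 + 2*(6)^3 - 5*(6)^2 - 2*(6)^1 + 5 = (5184) + (432) + (-180) + (-12) + (5) = 5429; answer 5429
Stage 3: R2 = 5429; c = -13; cross terms: (-6*-36 - 21*-28)=804, (21*-13 - 39*-36)=1131, (39*18 - 16*-13)=910, (16*26 - -20*18)=776, (-20*-28 - -6*26)=716; twice the area = |4337| = 4337; area = 4337/2; answer 4337/2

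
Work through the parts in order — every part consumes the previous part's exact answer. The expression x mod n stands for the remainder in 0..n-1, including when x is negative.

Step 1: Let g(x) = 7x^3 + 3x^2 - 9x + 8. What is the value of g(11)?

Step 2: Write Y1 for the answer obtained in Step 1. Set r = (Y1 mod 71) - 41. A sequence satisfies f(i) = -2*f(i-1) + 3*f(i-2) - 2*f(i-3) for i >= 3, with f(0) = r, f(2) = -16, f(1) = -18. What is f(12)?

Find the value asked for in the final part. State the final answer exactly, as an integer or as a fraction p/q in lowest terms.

Step 1: 7*(11)^3 + 3*(11)^2 - 9*(11)^1 + 8 = (9317) + (363) + (-99) + (8) = 9589; answer 9589
Step 2: Y1 = 9589; r = -37; f(3) = -2*(-16) + 3*(-18) - 2*(-37) = 52; iterating: f(3)=52, f(4)=-116, f(5)=420, f(6)=-1292, f(7)=4076, f(8)=-12868, f(9)=40548, f(10)=-127852, f(11)=403084, f(12)=-1270820; answer -1270820

-1270820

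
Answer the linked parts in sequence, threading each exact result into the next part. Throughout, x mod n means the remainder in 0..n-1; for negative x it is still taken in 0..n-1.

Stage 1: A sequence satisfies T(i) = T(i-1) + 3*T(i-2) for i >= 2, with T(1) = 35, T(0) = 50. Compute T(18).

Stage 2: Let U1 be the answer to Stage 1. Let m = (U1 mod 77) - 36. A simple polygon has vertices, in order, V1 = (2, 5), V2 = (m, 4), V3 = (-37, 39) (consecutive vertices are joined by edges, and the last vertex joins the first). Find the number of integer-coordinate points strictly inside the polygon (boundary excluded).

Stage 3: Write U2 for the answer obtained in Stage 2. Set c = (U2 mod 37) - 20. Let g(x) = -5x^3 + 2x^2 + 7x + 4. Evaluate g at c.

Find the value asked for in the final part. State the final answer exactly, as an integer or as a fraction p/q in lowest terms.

Stage 1: T(2) = 1*(35) + 3*(50) = 185; iterating: T(2)=185, T(3)=290, T(4)=845, T(5)=1715, T(6)=4250, T(7)=9395, T(8)=22145, T(9)=50330, T(10)=116765, T(11)=267755, T(12)=618050, T(13)=1421315, T(14)=3275465, T(15)=7539410, T(16)=17365805, T(17)=39984035, T(18)=92081450; answer 92081450
Stage 2: U1 = 92081450; m = 40; cross terms: (2*4 - 40*5)=-192, (40*39 - -37*4)=1708, (-37*5 - 2*39)=-263; twice the area = |1253| = 1253; area = 1253/2; boundary points = 1 + 7 + 1 = 9; strictly interior points = area - boundary/2 + 1 = 623; answer 623
Stage 3: U2 = 623; c = 11; -5*(11)^3 + 2*(11)^2 + 7*(11)^1 + 4 = (-6655) + (242) + (77) + (4) = -6332; answer -6332

-6332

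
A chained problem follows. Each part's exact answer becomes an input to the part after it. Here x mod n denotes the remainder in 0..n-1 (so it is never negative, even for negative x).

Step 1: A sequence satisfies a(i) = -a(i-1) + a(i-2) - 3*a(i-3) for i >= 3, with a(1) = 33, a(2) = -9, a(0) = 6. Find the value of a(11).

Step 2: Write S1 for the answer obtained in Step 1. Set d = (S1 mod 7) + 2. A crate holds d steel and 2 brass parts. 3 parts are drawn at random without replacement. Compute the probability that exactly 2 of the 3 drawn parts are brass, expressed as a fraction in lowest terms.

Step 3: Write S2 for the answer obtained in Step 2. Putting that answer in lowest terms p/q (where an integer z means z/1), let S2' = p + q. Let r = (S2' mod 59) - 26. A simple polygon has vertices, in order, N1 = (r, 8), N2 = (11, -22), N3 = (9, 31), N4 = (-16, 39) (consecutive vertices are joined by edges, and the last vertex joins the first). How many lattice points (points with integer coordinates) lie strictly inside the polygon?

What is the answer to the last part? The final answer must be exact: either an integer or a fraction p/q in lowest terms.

Step 1: a(3) = -1*(-9) + 1*(33) - 3*(6) = 24; iterating: a(3)=24, a(4)=-132, a(5)=183, a(6)=-387, a(7)=966, a(8)=-1902, a(9)=4029, a(10)=-8829, a(11)=18564; answer 18564
Step 2: S1 = 18564; d = 2; total draws C(4,3) = 4; favorable C(2,2)*C(2,1) = 2; P = 1/2; answer 1/2
Step 3: S2 = 1/2; threaded value p + q = 3; r = -23; cross terms: (-23*-22 - 11*8)=418, (11*31 - 9*-22)=539, (9*39 - -16*31)=847, (-16*8 - -23*39)=769; twice the area = |2573| = 2573; area = 2573/2; boundary points = 2 + 1 + 1 + 1 = 5; strictly interior points = area - boundary/2 + 1 = 1285; answer 1285

1285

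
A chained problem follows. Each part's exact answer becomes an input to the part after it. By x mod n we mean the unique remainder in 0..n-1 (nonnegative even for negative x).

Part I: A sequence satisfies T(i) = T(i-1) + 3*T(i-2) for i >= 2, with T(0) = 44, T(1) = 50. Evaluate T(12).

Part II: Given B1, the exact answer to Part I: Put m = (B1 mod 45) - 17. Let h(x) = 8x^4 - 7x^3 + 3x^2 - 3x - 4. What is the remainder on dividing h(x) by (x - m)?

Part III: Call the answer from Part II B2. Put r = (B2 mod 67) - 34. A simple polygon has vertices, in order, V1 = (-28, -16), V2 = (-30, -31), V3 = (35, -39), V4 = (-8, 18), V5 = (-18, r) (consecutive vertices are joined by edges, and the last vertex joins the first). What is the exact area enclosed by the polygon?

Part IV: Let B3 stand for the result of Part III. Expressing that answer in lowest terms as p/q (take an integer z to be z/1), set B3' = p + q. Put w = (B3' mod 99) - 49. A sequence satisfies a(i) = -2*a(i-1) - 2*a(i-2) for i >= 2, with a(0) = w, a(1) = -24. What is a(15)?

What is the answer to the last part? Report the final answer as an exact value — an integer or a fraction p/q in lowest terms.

Part I: T(2) = 1*(50) + 3*(44) = 182; iterating: T(2)=182, T(3)=332, T(4)=878, T(5)=1874, T(6)=4508, T(7)=10130, T(8)=23654, T(9)=54044, T(10)=125006, T(11)=287138, T(12)=662156; answer 662156
Part II: B1 = 662156; m = 9; remainder = value at the root: 8*(9)^4 - 7*(9)^3 + 3*(9)^2 - 3*(9)^1 - 4 = (52488) + (-5103) + (243) + (-27) + (-4) = 47597; answer 47597
Part III: B2 = 47597; r = -7; cross terms: (-28*-31 - -30*-16)=388, (-30*-39 - 35*-31)=2255, (35*18 - -8*-39)=318, (-8*-7 - -18*18)=380, (-18*-16 - -28*-7)=92; twice the area = |3433| = 3433; area = 3433/2; answer 3433/2
Part IV: B3 = 3433/2; threaded value p + q = 3435; w = 20; a(2) = -2*(-24) - 2*(20) = 8; iterating: a(2)=8, a(3)=32, a(4)=-80, a(5)=96, a(6)=-32, a(7)=-128, a(8)=320, a(9)=-384, a(10)=128, a(11)=512, a(12)=-1280, a(13)=1536, a(14)=-512, a(15)=-2048; answer -2048

-2048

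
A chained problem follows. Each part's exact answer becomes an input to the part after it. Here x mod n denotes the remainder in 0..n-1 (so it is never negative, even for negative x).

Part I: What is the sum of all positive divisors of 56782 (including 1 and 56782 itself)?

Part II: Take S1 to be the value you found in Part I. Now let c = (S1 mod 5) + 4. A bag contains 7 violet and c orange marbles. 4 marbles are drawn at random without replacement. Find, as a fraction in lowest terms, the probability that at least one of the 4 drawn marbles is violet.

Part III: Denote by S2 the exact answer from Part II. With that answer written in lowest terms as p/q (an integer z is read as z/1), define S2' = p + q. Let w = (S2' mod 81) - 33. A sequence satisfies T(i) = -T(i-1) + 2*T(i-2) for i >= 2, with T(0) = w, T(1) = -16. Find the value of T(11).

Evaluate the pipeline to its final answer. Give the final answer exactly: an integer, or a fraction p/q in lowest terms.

Part I: 56782 = 2 * 11 * 29 * 89; sigma = (1 + 2) * (1 + 11) * (1 + 29) * (1 + 89) = 3 * 12 * 30 * 90 = 97200; answer 97200
Part II: S1 = 97200; c = 4; total draws C(11,4) = 330; complement C(4,4) = 1; favorable 330 - 1 = 329; P = 329/330; answer 329/330
Part III: S2 = 329/330; threaded value p + q = 659; w = -22; T(2) = -1*(-16) + 2*(-22) = -28; iterating: T(2)=-28, T(3)=-4, T(4)=-52, T(5)=44, T(6)=-148, T(7)=236, T(8)=-532, T(9)=1004, T(10)=-2068, T(11)=4076; answer 4076

4076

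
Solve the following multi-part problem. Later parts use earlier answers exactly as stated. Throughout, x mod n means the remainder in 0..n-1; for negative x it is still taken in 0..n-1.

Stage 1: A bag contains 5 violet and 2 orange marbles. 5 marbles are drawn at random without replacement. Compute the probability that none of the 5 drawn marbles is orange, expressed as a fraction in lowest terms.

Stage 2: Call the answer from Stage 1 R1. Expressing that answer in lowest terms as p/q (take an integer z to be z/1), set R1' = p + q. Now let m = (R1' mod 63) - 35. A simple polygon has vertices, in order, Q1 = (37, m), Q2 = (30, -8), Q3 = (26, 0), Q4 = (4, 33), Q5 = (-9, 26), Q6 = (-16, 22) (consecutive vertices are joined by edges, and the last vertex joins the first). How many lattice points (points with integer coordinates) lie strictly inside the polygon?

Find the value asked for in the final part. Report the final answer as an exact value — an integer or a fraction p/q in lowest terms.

Stage 1: total draws C(7,5) = 21; favorable C(5,5) = 1; P = 1/21; answer 1/21
Stage 2: R1 = 1/21; threaded value p + q = 22; m = -13; cross terms: (37*-8 - 30*-13)=94, (30*0 - 26*-8)=208, (26*33 - 4*0)=858, (4*26 - -9*33)=401, (-9*22 - -16*26)=218, (-16*-13 - 37*22)=-606; twice the area = |1173| = 1173; area = 1173/2; boundary points = 1 + 4 + 11 + 1 + 1 + 1 = 19; strictly interior points = area - boundary/2 + 1 = 578; answer 578

578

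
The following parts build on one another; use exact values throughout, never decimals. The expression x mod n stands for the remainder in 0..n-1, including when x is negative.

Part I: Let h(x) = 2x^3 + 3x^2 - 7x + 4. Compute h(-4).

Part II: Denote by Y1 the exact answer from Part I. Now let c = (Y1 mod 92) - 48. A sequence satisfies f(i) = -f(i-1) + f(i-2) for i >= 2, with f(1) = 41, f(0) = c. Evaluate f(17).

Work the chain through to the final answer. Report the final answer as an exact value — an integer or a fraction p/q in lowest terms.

Part I: 2*(-4)^3 + 3*(-4)^2 - 7*(-4)^1 + 4 = (-128) + (48) + (28) + (4) = -48; answer -48
Part II: Y1 = -48; c = -4; f(2) = -1*(41) + 1*(-4) = -45; iterating: f(2)=-45, f(3)=86, f(4)=-131, f(5)=217, f(6)=-348, f(7)=565, f(8)=-913, f(9)=1478, f(10)=-2391, f(11)=3869, f(12)=-6260, f(13)=10129, f(14)=-16389, f(15)=26518, f(16)=-42907, f(17)=69425; answer 69425

69425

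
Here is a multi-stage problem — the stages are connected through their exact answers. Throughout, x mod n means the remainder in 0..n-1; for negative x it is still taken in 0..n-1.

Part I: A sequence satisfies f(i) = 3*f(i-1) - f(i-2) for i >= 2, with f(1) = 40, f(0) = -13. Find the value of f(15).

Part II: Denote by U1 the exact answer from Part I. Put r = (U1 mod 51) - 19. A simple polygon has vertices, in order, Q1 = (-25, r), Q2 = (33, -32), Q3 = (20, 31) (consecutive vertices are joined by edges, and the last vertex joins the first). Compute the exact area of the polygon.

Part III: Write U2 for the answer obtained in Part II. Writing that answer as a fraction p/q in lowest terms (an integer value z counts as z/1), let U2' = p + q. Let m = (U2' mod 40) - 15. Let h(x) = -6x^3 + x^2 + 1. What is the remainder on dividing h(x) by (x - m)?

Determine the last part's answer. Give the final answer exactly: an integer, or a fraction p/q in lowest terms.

-1259

Part I: f(2) = 3*(40) - 1*(-13) = 133; iterating: f(2)=133, f(3)=359, f(4)=944, f(5)=2473, f(6)=6475, f(7)=16952, f(8)=44381, f(9)=116191, f(10)=304192, f(11)=796385, f(12)=2084963, f(13)=5458504, f(14)=14290549, f(15)=37413143; answer 37413143
Part II: U1 = 37413143; r = -17; cross terms: (-25*-32 - 33*-17)=1361, (33*31 - 20*-32)=1663, (20*-17 - -25*31)=435; twice the area = |3459| = 3459; area = 3459/2; answer 3459/2
Part III: U2 = 3459/2; threaded value p + q = 3461; m = 6; remainder = value at the root: -6*(6)^3 + 1*(6)^2 + 1 = (-1296) + (36) + (1) = -1259; answer -1259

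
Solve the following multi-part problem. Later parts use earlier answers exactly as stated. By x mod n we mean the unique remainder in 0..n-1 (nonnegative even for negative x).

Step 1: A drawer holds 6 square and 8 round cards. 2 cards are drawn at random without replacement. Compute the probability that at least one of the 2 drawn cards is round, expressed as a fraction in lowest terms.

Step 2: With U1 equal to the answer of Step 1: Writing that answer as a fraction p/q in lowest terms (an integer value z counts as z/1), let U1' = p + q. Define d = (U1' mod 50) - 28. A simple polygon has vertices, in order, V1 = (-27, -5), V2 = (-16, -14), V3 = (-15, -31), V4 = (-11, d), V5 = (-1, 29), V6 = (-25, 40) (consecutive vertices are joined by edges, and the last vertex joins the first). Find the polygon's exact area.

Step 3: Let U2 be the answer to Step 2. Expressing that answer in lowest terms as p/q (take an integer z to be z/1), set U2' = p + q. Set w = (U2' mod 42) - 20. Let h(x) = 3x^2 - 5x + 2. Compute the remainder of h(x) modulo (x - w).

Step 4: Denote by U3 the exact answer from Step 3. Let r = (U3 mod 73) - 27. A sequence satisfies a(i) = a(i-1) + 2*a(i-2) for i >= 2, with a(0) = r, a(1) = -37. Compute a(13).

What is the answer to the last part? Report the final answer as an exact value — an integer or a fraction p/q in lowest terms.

Step 1: total draws C(14,2) = 91; complement C(6,2) = 15; favorable 91 - 15 = 76; P = 76/91; answer 76/91
Step 2: U1 = 76/91; threaded value p + q = 167; d = -11; cross terms: (-27*-14 - -16*-5)=298, (-16*-31 - -15*-14)=286, (-15*-11 - -11*-31)=-176, (-11*29 - -1*-11)=-330, (-1*40 - -25*29)=685, (-25*-5 - -27*40)=1205; twice the area = |1968| = 1968; area = 984; answer 984
Step 3: U2 = 984; threaded value p + q = 985; w = -1; remainder = value at the root: 3*(-1)^2 - 5*(-1)^1 + 2 = (3) + (5) + (2) = 10; answer 10
Step 4: U3 = 10; r = -17; a(2) = 1*(-37) + 2*(-17) = -71; iterating: a(2)=-71, a(3)=-145, a(4)=-287, a(5)=-577, a(6)=-1151, a(7)=-2305, a(8)=-4607, a(9)=-9217, a(10)=-18431, a(11)=-36865, a(12)=-73727, a(13)=-147457; answer -147457

-147457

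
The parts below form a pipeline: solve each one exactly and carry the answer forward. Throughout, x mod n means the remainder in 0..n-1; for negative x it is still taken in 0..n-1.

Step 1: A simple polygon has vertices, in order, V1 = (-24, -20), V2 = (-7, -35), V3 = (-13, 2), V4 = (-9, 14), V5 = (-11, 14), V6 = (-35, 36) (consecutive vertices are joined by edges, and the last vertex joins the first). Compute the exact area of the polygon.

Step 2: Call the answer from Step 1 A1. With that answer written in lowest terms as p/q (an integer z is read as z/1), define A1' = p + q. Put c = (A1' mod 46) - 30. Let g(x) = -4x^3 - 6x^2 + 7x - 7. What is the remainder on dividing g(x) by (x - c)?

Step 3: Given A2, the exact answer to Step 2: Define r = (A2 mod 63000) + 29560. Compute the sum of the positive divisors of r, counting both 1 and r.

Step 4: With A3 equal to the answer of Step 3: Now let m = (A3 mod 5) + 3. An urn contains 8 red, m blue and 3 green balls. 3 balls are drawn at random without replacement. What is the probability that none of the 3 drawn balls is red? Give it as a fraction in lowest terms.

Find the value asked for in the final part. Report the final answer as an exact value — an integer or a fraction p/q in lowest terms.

Step 1: cross terms: (-24*-35 - -7*-20)=700, (-7*2 - -13*-35)=-469, (-13*14 - -9*2)=-164, (-9*14 - -11*14)=28, (-11*36 - -35*14)=94, (-35*-20 - -24*36)=1564; twice the area = |1753| = 1753; area = 1753/2; answer 1753/2
Step 2: A1 = 1753/2; threaded value p + q = 1755; c = -23; remainder = value at the root: -4*(-23)^3 - 6*(-23)^2 + 7*(-23)^1 - 7 = (48668) + (-3174) + (-161) + (-7) = 45326; answer 45326
Step 3: A2 = 45326; r = 74886; 74886 = 2 * 3 * 7 * 1783; sigma = (1 + 2) * (1 + 3) * (1 + 7) * (1 + 1783) = 3 * 4 * 8 * 1784 = 171264; answer 171264
Step 4: A3 = 171264; m = 7; total draws C(18,3) = 816; favorable C(10,3) = 120; P = 5/34; answer 5/34

5/34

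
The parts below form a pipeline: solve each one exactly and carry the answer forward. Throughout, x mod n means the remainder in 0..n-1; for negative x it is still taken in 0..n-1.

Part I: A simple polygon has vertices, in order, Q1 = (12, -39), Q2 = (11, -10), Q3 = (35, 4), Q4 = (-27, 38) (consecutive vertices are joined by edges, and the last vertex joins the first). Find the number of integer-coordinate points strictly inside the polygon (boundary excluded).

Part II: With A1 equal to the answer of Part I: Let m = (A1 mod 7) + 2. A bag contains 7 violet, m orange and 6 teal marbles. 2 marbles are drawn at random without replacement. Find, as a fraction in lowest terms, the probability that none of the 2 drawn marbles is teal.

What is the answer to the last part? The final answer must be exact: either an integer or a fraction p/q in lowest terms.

Part I: cross terms: (12*-10 - 11*-39)=309, (11*4 - 35*-10)=394, (35*38 - -27*4)=1438, (-27*-39 - 12*38)=597; twice the area = |2738| = 2738; area = 1369; boundary points = 1 + 2 + 2 + 1 = 6; strictly interior points = area - boundary/2 + 1 = 1367; answer 1367
Part II: A1 = 1367; m = 4; total draws C(17,2) = 136; favorable C(11,2) = 55; P = 55/136; answer 55/136

55/136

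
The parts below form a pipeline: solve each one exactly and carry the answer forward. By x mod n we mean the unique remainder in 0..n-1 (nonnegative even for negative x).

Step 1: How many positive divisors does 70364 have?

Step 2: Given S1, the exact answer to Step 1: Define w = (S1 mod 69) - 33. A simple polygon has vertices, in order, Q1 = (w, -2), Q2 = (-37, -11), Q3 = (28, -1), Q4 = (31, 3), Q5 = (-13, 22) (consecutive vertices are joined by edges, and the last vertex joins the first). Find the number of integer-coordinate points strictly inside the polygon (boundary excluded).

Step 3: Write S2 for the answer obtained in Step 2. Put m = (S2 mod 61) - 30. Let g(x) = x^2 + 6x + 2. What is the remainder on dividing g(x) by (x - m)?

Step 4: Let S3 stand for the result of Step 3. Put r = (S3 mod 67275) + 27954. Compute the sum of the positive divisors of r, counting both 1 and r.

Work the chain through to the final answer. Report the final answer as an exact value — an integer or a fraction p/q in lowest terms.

37400

Step 1: 70364 = 2^2 * 7^2 * 359; number of divisors = (2+1) * (2+1) * (1+1) = 18; answer 18
Step 2: S1 = 18; w = -15; cross terms: (-15*-11 - -37*-2)=91, (-37*-1 - 28*-11)=345, (28*3 - 31*-1)=115, (31*22 - -13*3)=721, (-13*-2 - -15*22)=356; twice the area = |1628| = 1628; area = 814; boundary points = 1 + 5 + 1 + 1 + 2 = 10; strictly interior points = area - boundary/2 + 1 = 810; answer 810
Step 3: S2 = 810; m = -13; remainder = value at the root: 1*(-13)^2 + 6*(-13)^1 + 2 = (169) + (-78) + (2) = 93; answer 93
Step 4: S3 = 93; r = 28047; 28047 = 3 * 9349; sigma = (1 + 3) * (1 + 9349) = 4 * 9350 = 37400; answer 37400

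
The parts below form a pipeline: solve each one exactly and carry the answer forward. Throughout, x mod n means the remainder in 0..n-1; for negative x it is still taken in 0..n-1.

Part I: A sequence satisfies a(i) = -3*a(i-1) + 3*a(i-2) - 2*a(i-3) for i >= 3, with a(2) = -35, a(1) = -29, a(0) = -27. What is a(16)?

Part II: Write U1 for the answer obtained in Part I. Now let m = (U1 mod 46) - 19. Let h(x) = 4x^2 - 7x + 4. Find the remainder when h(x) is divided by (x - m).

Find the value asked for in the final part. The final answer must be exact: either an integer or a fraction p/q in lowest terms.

474

Part I: a(3) = -3*(-35) + 3*(-29) - 2*(-27) = 72; iterating: a(3)=72, a(4)=-263, a(5)=1075, a(6)=-4158, a(7)=16225, a(8)=-63299, a(9)=246888, a(10)=-963011, a(11)=3756295, a(12)=-14651694, a(13)=57149989, a(14)=-222917639, a(15)=869506272, a(16)=-3391571711; answer -3391571711
Part II: U1 = -3391571711; m = -10; remainder = value at the root: 4*(-10)^2 - 7*(-10)^1 + 4 = (400) + (70) + (4) = 474; answer 474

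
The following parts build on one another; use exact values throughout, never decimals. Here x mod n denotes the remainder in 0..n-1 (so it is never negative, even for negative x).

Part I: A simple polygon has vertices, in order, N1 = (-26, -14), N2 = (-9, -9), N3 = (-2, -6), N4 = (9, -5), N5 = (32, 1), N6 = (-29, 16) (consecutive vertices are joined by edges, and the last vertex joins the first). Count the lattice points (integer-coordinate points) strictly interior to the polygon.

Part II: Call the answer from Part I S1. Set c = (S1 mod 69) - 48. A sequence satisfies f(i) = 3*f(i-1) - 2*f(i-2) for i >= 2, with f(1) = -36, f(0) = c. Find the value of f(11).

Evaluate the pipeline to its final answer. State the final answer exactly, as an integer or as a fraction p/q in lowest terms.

Part I: cross terms: (-26*-9 - -9*-14)=108, (-9*-6 - -2*-9)=36, (-2*-5 - 9*-6)=64, (9*1 - 32*-5)=169, (32*16 - -29*1)=541, (-29*-14 - -26*16)=822; twice the area = |1740| = 1740; area = 870; boundary points = 1 + 1 + 1 + 1 + 1 + 3 = 8; strictly interior points = area - boundary/2 + 1 = 867; answer 867
Part II: S1 = 867; c = -9; f(2) = 3*(-36) - 2*(-9) = -90; iterating: f(2)=-90, f(3)=-198, f(4)=-414, f(5)=-846, f(6)=-1710, f(7)=-3438, f(8)=-6894, f(9)=-13806, f(10)=-27630, f(11)=-55278; answer -55278

-55278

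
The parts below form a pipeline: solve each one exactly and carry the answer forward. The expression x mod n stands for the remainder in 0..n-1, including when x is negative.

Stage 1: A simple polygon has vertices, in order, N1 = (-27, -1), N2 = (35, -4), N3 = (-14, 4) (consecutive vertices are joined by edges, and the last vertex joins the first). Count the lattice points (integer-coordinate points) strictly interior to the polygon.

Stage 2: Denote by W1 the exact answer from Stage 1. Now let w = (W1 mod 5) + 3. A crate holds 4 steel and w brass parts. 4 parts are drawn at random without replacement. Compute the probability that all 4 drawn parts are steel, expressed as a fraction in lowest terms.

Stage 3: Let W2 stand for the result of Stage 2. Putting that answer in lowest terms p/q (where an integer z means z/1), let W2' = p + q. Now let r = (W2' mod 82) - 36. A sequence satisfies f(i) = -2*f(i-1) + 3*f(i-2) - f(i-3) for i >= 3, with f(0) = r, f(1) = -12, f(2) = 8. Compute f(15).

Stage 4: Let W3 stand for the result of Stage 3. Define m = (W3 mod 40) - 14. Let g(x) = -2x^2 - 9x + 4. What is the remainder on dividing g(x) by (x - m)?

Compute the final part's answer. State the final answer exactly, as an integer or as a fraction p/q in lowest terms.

Stage 1: cross terms: (-27*-4 - 35*-1)=143, (35*4 - -14*-4)=84, (-14*-1 - -27*4)=122; twice the area = |349| = 349; area = 349/2; boundary points = 1 + 1 + 1 = 3; strictly interior points = area - boundary/2 + 1 = 174; answer 174
Stage 2: W1 = 174; w = 7; total draws C(11,4) = 330; favorable C(4,4) = 1; P = 1/330; answer 1/330
Stage 3: W2 = 1/330; threaded value p + q = 331; r = -33; f(3) = -2*(8) + 3*(-12) - 1*(-33) = -19; iterating: f(3)=-19, f(4)=74, f(5)=-213, f(6)=667, f(7)=-2047, f(8)=6308, f(9)=-19424, f(10)=59819, f(11)=-184218, f(12)=567317, f(13)=-1747107, f(14)=5380383, f(15)=-16569404; answer -16569404
Stage 4: W3 = -16569404; m = 22; remainder = value at the root: -2*(22)^2 - 9*(22)^1 + 4 = (-968) + (-198) + (4) = -1162; answer -1162

-1162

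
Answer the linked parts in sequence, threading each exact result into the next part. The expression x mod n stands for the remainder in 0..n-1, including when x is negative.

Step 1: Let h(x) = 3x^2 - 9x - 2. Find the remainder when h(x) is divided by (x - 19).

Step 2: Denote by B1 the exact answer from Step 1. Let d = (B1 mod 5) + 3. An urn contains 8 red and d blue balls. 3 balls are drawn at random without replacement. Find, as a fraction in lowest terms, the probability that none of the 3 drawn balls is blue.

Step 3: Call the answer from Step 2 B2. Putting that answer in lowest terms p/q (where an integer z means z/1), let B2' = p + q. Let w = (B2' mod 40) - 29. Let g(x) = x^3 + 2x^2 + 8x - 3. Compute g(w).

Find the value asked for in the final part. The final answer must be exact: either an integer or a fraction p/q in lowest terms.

-451

Step 1: remainder = value at the root: 3*(19)^2 - 9*(19)^1 - 2 = (1083) + (-171) + (-2) = 910; answer 910
Step 2: B1 = 910; d = 3; total draws C(11,3) = 165; favorable C(8,3) = 56; P = 56/165; answer 56/165
Step 3: B2 = 56/165; threaded value p + q = 221; w = -8; 1*(-8)^3 + 2*(-8)^2 + 8*(-8)^1 - 3 = (-512) + (128) + (-64) + (-3) = -451; answer -451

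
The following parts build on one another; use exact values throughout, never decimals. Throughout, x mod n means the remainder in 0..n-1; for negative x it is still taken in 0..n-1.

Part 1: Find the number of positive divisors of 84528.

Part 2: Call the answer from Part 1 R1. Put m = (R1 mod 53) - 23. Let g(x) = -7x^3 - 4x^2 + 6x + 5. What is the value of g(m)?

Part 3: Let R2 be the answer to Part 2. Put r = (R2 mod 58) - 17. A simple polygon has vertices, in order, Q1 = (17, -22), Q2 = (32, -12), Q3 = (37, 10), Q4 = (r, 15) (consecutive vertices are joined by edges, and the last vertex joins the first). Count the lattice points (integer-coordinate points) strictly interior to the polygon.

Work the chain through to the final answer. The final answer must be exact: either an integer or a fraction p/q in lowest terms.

1019

Part 1: 84528 = 2^4 * 3^2 * 587; number of divisors = (4+1) * (2+1) * (1+1) = 30; answer 30
Part 2: R1 = 30; m = 7; -7*(7)^3 - 4*(7)^2 + 6*(7)^1 + 5 = (-2401) + (-196) + (42) + (5) = -2550; answer -2550
Part 3: R2 = -2550; r = -15; cross terms: (17*-12 - 32*-22)=500, (32*10 - 37*-12)=764, (37*15 - -15*10)=705, (-15*-22 - 17*15)=75; twice the area = |2044| = 2044; area = 1022; boundary points = 5 + 1 + 1 + 1 = 8; strictly interior points = area - boundary/2 + 1 = 1019; answer 1019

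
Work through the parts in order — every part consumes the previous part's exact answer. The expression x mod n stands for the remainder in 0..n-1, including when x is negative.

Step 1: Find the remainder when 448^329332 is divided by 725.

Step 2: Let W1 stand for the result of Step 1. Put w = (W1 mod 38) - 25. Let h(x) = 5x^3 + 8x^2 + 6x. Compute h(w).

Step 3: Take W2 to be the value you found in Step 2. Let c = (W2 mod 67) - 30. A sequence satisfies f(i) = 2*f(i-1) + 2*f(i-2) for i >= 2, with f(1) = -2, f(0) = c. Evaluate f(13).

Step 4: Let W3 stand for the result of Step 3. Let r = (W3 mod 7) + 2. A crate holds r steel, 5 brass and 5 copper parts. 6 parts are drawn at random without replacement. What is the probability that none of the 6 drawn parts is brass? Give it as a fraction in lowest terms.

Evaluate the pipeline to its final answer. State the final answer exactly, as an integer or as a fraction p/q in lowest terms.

6/143

Step 1: squarings mod 725: 448^1=448, 448^2=604, 448^4=141, 448^8=306, 448^16=111, 448^32=721, 448^64=16, 448^128=256, 448^256=286, 448^512=596, 448^1024=691, 448^2048=431, 448^4096=161, 448^8192=546, 448^16384=141, 448^32768=306, 448^65536=111, 448^131072=721, 448^262144=16; 448^329332 = 448^4 * 448^16 * 448^32 * 448^64 * 448^512 * 448^1024 * 448^65536 * 448^262144 = 471 (mod 725); answer 471
Step 2: W1 = 471; w = -10; 5*(-10)^3 + 8*(-10)^2 + 6*(-10)^1 = (-5000) + (800) + (-60) = -4260; answer -4260
Step 3: W2 = -4260; c = -2; f(2) = 2*(-2) + 2*(-2) = -8; iterating: f(2)=-8, f(3)=-20, f(4)=-56, f(5)=-152, f(6)=-416, f(7)=-1136, f(8)=-3104, f(9)=-8480, f(10)=-23168, f(11)=-63296, f(12)=-172928, f(13)=-472448; answer -472448
Step 4: W3 = -472448; r = 5; total draws C(15,6) = 5005; favorable C(10,6) = 210; P = 6/143; answer 6/143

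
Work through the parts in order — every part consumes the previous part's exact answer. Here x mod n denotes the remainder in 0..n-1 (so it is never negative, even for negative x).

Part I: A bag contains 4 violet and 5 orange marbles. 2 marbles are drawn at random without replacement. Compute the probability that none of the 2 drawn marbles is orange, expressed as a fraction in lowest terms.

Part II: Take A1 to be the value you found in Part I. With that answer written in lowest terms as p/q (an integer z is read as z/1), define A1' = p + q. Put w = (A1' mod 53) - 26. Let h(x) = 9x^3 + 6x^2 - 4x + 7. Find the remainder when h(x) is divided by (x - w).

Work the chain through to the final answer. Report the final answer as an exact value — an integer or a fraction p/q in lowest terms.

Part I: total draws C(9,2) = 36; favorable C(4,2) = 6; P = 1/6; answer 1/6
Part II: A1 = 1/6; threaded value p + q = 7; w = -19; remainder = value at the root: 9*(-19)^3 + 6*(-19)^2 - 4*(-19)^1 + 7 = (-61731) + (2166) + (76) + (7) = -59482; answer -59482

-59482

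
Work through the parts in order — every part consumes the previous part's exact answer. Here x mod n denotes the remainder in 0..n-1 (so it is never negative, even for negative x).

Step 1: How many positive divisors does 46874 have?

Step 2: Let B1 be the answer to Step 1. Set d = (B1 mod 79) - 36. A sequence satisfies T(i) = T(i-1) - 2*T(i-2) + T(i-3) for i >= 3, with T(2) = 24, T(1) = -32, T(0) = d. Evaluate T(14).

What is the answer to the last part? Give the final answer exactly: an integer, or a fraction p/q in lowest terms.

Step 1: 46874 = 2 * 23 * 1019; number of divisors = (1+1) * (1+1) * (1+1) = 8; answer 8
Step 2: B1 = 8; d = -28; T(3) = 1*(24) - 2*(-32) + 1*(-28) = 60; iterating: T(3)=60, T(4)=-20, T(5)=-116, T(6)=-16, T(7)=196, T(8)=112, T(9)=-296, T(10)=-324, T(11)=380, T(12)=732, T(13)=-352, T(14)=-1436; answer -1436

-1436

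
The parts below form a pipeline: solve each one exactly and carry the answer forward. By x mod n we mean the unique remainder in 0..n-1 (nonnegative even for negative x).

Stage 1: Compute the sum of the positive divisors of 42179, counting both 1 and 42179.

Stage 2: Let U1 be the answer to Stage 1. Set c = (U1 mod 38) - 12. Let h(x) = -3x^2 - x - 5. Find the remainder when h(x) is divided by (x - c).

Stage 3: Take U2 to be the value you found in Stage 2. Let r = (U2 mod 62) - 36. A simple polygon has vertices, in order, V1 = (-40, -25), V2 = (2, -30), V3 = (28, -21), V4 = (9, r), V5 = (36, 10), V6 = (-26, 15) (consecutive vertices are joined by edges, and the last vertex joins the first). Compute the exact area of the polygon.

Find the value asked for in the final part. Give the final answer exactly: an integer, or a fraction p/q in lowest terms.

4593/2

Stage 1: 42179 is prime, so its only divisors are 1 and 42179; sigma = 1 + 42179 = 42180; answer 42180
Stage 2: U1 = 42180; c = -12; remainder = value at the root: -3*(-12)^2 - 1*(-12)^1 - 5 = (-432) + (12) + (-5) = -425; answer -425
Stage 3: U2 = -425; r = -27; cross terms: (-40*-30 - 2*-25)=1250, (2*-21 - 28*-30)=798, (28*-27 - 9*-21)=-567, (9*10 - 36*-27)=1062, (36*15 - -26*10)=800, (-26*-25 - -40*15)=1250; twice the area = |4593| = 4593; area = 4593/2; answer 4593/2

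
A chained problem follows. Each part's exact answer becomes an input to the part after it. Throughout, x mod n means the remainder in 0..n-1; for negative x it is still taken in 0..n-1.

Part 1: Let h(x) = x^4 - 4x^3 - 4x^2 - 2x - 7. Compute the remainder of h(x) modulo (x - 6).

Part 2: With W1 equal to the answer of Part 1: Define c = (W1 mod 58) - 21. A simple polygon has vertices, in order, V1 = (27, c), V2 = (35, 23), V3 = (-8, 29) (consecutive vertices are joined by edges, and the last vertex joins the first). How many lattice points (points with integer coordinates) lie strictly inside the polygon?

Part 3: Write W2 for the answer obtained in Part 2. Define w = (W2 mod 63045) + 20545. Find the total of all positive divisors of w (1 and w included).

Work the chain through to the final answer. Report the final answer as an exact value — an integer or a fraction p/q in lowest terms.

20720

Part 1: remainder = value at the root: 1*(6)^4 - 4*(6)^3 - 4*(6)^2 - 2*(6)^1 - 7 = (1296) + (-864) + (-144) + (-12) + (-7) = 269; answer 269
Part 2: W1 = 269; c = 16; cross terms: (27*23 - 35*16)=61, (35*29 - -8*23)=1199, (-8*16 - 27*29)=-911; twice the area = |349| = 349; area = 349/2; boundary points = 1 + 1 + 1 = 3; strictly interior points = area - boundary/2 + 1 = 174; answer 174
Part 3: W2 = 174; w = 20719; 20719 is prime, so its only divisors are 1 and 20719; sigma = 1 + 20719 = 20720; answer 20720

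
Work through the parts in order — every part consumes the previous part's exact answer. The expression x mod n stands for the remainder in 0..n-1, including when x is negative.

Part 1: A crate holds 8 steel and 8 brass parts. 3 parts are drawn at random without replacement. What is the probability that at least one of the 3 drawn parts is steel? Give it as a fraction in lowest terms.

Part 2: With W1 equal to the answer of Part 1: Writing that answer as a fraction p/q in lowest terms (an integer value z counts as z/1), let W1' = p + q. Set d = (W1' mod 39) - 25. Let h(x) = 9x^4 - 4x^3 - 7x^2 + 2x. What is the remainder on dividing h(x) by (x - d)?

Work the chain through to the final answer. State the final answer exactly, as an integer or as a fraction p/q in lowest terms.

12264

Part 1: total draws C(16,3) = 560; complement C(8,3) = 56; favorable 560 - 56 = 504; P = 9/10; answer 9/10
Part 2: W1 = 9/10; threaded value p + q = 19; d = -6; remainder = value at the root: 9*(-6)^4 - 4*(-6)^3 - 7*(-6)^2 + 2*(-6)^1 = (11664) + (864) + (-252) + (-12) = 12264; answer 12264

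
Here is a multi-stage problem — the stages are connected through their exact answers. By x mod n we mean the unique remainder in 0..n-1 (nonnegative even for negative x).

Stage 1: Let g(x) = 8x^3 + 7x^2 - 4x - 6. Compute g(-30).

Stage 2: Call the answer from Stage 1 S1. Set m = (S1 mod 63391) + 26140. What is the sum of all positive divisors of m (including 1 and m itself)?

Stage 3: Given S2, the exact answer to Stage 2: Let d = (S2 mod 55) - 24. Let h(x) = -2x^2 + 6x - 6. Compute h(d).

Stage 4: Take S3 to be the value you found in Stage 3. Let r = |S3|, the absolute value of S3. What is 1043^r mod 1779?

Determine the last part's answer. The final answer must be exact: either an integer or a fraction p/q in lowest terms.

514

Stage 1: 8*(-30)^3 + 7*(-30)^2 - 4*(-30)^1 - 6 = (-216000) + (6300) + (120) + (-6) = -209586; answer -209586
Stage 2: S1 = -209586; m = 70118; 70118 = 2 * 35059; sigma = (1 + 2) * (1 + 35059) = 3 * 35060 = 105180; answer 105180
Stage 3: S2 = 105180; d = -4; -2*(-4)^2 + 6*(-4)^1 - 6 = (-32) + (-24) + (-6) = -62; answer -62
Stage 4: S3 = -62; r = 62; squarings mod 1779: 1043^1=1043, 1043^2=880, 1043^4=535, 1043^8=1585, 1043^16=277, 1043^32=232; 1043^62 = 1043^2 * 1043^4 * 1043^8 * 1043^16 * 1043^32 = 514 (mod 1779); answer 514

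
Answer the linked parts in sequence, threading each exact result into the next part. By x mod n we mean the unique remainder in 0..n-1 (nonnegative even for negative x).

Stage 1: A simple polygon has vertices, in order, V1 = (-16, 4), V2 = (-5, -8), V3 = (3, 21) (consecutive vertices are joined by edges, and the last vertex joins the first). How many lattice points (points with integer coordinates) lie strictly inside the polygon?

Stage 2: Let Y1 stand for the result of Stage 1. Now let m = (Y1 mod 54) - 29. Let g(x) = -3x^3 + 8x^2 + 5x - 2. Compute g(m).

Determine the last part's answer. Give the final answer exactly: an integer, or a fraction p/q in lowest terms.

Stage 1: cross terms: (-16*-8 - -5*4)=148, (-5*21 - 3*-8)=-81, (3*4 - -16*21)=348; twice the area = |415| = 415; area = 415/2; boundary points = 1 + 1 + 1 = 3; strictly interior points = area - boundary/2 + 1 = 207; answer 207
Stage 2: Y1 = 207; m = 16; -3*(16)^3 + 8*(16)^2 + 5*(16)^1 - 2 = (-12288) + (2048) + (80) + (-2) = -10162; answer -10162

-10162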